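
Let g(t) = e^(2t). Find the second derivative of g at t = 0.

From the series, [t^2] g = 2; multiply by 2! = 2 to get 4.

4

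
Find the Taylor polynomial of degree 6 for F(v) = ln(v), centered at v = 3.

F(3) = ln(3)
F′(3) = 1/3
F′′(3) = -1/9
F′′′(3) = 2/27
F^(4)(3) = -2/27
F^(5)(3) = 8/81
F^(6)(3) = -40/243
Then c_k = F^(k)(3)/k! gives each Taylor coefficient.

-(v - 3)^6/4374 + (v - 3)^5/1215 - (v - 3)^4/324 + (v - 3)^3/81 - (v - 3)^2/18 + (v - 3)/3 + ln(3)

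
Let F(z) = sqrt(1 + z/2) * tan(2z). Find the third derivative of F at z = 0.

Expand each factor separately, then convolve coefficients.
From the series, [z^3] F = 125/48; multiply by 3! = 6 to get 125/8.

125/8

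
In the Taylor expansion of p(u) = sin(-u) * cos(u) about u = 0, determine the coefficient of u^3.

Expand each factor separately, then convolve coefficients.
p(0) = 0
p′(0) = -1
p′′(0) = 0
p′′′(0) = 4
So c_3 = p′′′(0)/3! = 2/3.

2/3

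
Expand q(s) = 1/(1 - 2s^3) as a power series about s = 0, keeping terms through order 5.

2*s^3 + 1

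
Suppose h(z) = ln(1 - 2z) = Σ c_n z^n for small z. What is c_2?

h(0) = 0
h′(0) = -2
h′′(0) = -4

-2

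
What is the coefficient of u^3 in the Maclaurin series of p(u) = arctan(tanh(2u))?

-16/3

Plug the Maclaurin series of the inner function into that of the outer and collect terms.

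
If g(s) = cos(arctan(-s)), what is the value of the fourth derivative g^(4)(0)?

9

Substitute the inner expansion into the outer series and collect powers.
The coefficient of s^4 in the expansion is 3/8, so g^(4)(0) = 4! * (3/8) = 9.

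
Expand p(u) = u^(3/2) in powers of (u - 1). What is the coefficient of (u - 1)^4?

[(u - 1)^0] = 1;  [(u - 1)^1] = 3/2;  [(u - 1)^2] = 3/8;  [(u - 1)^3] = -1/16;  [(u - 1)^4] = 3/128.
So c_4 = p^(4)(1)/4! = 3/128.

3/128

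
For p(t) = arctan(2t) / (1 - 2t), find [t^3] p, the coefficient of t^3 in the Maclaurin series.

Multiply the two series term by term and collect like powers.
[t^0] = 0;  [t^1] = 2;  [t^2] = 4;  [t^3] = 16/3.

16/3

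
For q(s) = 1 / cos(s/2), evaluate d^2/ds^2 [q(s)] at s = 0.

1/4

Write the quotient as an unknown series and match coefficients against numerator = denominator · series.
From the series, [s^2] q = 1/8; multiply by 2! = 2 to get 1/4.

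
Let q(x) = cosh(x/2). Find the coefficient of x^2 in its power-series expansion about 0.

1/8

c_2 = q′′(0)/2! = 1/8.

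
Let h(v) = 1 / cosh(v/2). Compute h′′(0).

Divide the numerator series by the denominator series (power-series long division).
The coefficient of v^2 in the expansion is -1/8, so h′′(0) = 2! * (-1/8) = -1/4.

-1/4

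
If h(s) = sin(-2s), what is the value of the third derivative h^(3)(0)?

The coefficient of s^3 in the expansion is 4/3, so h′′′(0) = 3! * (4/3) = 8.

8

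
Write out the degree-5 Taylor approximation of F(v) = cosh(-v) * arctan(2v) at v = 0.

103*v^5/20 - 5*v^3/3 + 2*v

Multiply the two series term by term and collect like powers.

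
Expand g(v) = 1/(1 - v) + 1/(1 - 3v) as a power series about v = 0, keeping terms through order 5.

Combine the two series term by term.
g(0) = 2
g′(0) = 4
g′′(0) = 20
g′′′(0) = 168
g^(4)(0) = 1968
g^(5)(0) = 29280
Then c_k = g^(k)(0)/k! gives each Taylor coefficient.

244*v^5 + 82*v^4 + 28*v^3 + 10*v^2 + 4*v + 2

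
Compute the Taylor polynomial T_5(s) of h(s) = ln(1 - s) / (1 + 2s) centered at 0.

Multiply the two series term by term and collect like powers.
h(0) = 0
h′(0) = -1
h′′(0) = 3
h′′′(0) = -20
h^(4)(0) = 154
h^(5)(0) = -1564
Then c_k = h^(k)(0)/k! gives each Taylor coefficient.

-391*s^5/30 + 77*s^4/12 - 10*s^3/3 + 3*s^2/2 - s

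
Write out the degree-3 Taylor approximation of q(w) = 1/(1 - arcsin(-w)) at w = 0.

Let u equal the inner series; expand the outer function in u and truncate.
q(0) = 1
q′(0) = -1
q′′(0) = 2
q′′′(0) = -7

-7*w^3/6 + w^2 - w + 1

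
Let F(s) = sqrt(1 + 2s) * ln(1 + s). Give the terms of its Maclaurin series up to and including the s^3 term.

Take the Cauchy product of the two expansions.
F(0) = 0
F′(0) = 1
F′′(0) = 1
F′′′(0) = -4
Dividing each by k! gives the coefficients c_0, ..., c_3.

-2*s^3/3 + s^2/2 + s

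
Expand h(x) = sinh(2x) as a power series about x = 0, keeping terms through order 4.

h(0) = 0
h′(0) = 2
h′′(0) = 0
h′′′(0) = 8
h^(4)(0) = 0
Then c_k = h^(k)(0)/k! gives each Taylor coefficient.

4*x^3/3 + 2*x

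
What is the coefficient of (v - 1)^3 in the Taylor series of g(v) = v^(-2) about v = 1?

-4

g(1) = 1
g′(1) = -2
g′′(1) = 6
g′′′(1) = -24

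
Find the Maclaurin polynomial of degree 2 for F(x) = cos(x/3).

Use the known series and substitute for the argument.
[x^0] = 1;  [x^1] = 0;  [x^2] = -1/18.

1 - x^2/18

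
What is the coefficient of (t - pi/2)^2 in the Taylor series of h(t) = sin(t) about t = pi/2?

h(pi/2) = 1
h′(pi/2) = 0
h′′(pi/2) = -1
So c_2 = h′′(pi/2)/2! = -1/2.

-1/2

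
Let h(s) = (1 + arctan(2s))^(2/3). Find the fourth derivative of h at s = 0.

Plug the Maclaurin series of the inner function into that of the outer and collect terms.
The coefficient of s^4 in the expansion is 176/243, so h^(4)(0) = 4! * (176/243) = 1408/81.

1408/81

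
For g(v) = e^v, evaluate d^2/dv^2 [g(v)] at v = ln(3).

From the series, [(v - ln(3))^2] g = 3/2; multiply by 2! = 2 to get 3.

3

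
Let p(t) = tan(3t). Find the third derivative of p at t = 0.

The coefficient of t^3 in the expansion is 9, so p′′′(0) = 3! * (9) = 54.

54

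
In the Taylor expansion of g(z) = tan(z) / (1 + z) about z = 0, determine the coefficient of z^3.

Expand each factor separately, then convolve coefficients.
g(0) = 0
g′(0) = 1
g′′(0) = -2
g′′′(0) = 8
So c_3 = g′′′(0)/3! = 4/3.

4/3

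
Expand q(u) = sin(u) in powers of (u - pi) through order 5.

Differentiate repeatedly and evaluate at the center.
q(pi) = 0
q′(pi) = -1
q′′(pi) = 0
q′′′(pi) = 1
q^(4)(pi) = 0
q^(5)(pi) = -1
The Taylor polynomial is Σ q^(k)(pi)/k! · (u - pi)^k.

-(u - pi)^5/120 + (u - pi)^3/6 - (u - pi)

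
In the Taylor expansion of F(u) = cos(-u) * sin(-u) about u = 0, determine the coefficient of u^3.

2/3

Take the Cauchy product of the two expansions.
F(0) = 0
F′(0) = -1
F′′(0) = 0
F′′′(0) = 4
So c_3 = F′′′(0)/3! = 2/3.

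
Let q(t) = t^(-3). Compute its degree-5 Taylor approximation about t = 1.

q(1) = 1
q′(1) = -3
q′′(1) = 12
q′′′(1) = -60
q^(4)(1) = 360
q^(5)(1) = -2520

-21*(t - 1)^5 + 15*(t - 1)^4 - 10*(t - 1)^3 + 6*(t - 1)^2 - 3*(t - 1) + 1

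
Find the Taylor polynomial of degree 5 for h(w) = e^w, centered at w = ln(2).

(w - ln(2))^5/60 + (w - ln(2))^4/12 + (w - ln(2))^3/3 + (w - ln(2))^2 + 2*(w - ln(2)) + 2

[(w - ln(2))^0] = 2;  [(w - ln(2))^1] = 2;  [(w - ln(2))^2] = 1;  [(w - ln(2))^3] = 1/3;  [(w - ln(2))^4] = 1/12;  [(w - ln(2))^5] = 1/60.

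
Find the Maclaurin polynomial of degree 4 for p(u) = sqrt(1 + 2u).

[u^0] = 1;  [u^1] = 1;  [u^2] = -1/2;  [u^3] = 1/2;  [u^4] = -5/8.

-5*u^4/8 + u^3/2 - u^2/2 + u + 1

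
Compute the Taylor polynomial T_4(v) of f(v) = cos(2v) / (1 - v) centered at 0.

Use 1/(1 - r) = Σ r^k on the denominator, then take the Cauchy product.
f(0) = 1
f′(0) = 1
f′′(0) = -2
f′′′(0) = -6
f^(4)(0) = -8
Dividing each by k! gives the coefficients c_0, ..., c_4.

-v^4/3 - v^3 - v^2 + v + 1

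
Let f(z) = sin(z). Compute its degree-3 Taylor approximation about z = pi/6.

-sqrt(3)*(z - pi/6)^3/12 - (z - pi/6)^2/4 + sqrt(3)*(z - pi/6)/2 + 1/2

Compute the successive derivatives at the expansion point and divide by k!.
f(pi/6) = 1/2
f′(pi/6) = sqrt(3)/2
f′′(pi/6) = -1/2
f′′′(pi/6) = -sqrt(3)/2
Then c_k = f^(k)(pi/6)/k! gives each Taylor coefficient.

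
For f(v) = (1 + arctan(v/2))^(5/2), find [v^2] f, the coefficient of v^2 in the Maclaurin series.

15/32

Let u equal the inner series; expand the outer function in u and truncate.
f(0) = 1
f′(0) = 5/4
f′′(0) = 15/16
So c_2 = f′′(0)/2! = 15/32.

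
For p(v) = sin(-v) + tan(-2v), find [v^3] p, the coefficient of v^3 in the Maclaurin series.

Combine the two series term by term.
p(0) = 0
p′(0) = -3
p′′(0) = 0
p′′′(0) = -15
So c_3 = p′′′(0)/3! = -5/2.

-5/2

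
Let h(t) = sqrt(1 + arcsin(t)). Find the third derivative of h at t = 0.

7/8

Compose series: expand the inner function first, then feed it into the outer expansion.
The coefficient of t^3 in the expansion is 7/48, so h′′′(0) = 3! * (7/48) = 7/8.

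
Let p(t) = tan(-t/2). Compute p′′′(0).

The coefficient of t^3 in the expansion is -1/24, so p′′′(0) = 3! * (-1/24) = -1/4.

-1/4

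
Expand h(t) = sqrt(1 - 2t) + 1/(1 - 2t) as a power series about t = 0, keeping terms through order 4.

Add the two expansions coefficient-wise.
h(0) = 2
h′(0) = 1
h′′(0) = 7
h′′′(0) = 45
h^(4)(0) = 369

123*t^4/8 + 15*t^3/2 + 7*t^2/2 + t + 2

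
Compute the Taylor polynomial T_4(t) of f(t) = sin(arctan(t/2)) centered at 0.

-t^3/16 + t/2

Substitute the inner expansion into the outer series and collect powers.
[t^0] = 0;  [t^1] = 1/2;  [t^2] = 0;  [t^3] = -1/16;  [t^4] = 0.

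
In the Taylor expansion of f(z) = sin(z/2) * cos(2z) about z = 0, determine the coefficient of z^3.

-49/48

Take the Cauchy product of the two expansions.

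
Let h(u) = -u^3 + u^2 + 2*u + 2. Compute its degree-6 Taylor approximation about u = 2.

-(u - 2)^3 - 5*(u - 2)^2 - 6*(u - 2) + 2

h(2) = 2
h′(2) = -6
h′′(2) = -10
h′′′(2) = -6
h^(4)(2) = 0
h^(5)(2) = 0
h^(6)(2) = 0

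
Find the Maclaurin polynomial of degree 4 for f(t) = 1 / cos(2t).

Divide the numerator series by the denominator series (power-series long division).
f(0) = 1
f′(0) = 0
f′′(0) = 4
f′′′(0) = 0
f^(4)(0) = 80

10*t^4/3 + 2*t^2 + 1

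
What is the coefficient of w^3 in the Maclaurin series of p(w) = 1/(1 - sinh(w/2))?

Plug the Maclaurin series of the inner function into that of the outer and collect terms.
p(0) = 1
p′(0) = 1/2
p′′(0) = 1/2
p′′′(0) = 7/8
Dividing each by k! gives the coefficients c_0, ..., c_3.

7/48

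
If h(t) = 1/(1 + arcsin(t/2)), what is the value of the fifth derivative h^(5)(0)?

Plug the Maclaurin series of the inner function into that of the outer and collect terms.
The coefficient of t^5 in the expansion is -63/1280, so h^(5)(0) = 5! * (-63/1280) = -189/32.

-189/32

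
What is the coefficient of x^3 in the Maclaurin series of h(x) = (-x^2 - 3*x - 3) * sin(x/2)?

Shift and add copies of the series according to the polynomial's terms.

-7/16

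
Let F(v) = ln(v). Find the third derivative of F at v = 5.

2/125

Compute the successive derivatives at the expansion point and divide by k!.
From the series, [(v - 5)^3] F = 1/375; multiply by 3! = 6 to get 2/125.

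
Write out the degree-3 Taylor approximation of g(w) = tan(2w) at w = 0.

8*w^3/3 + 2*w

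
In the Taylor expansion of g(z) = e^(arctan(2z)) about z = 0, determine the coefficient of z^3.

-4/3

Plug the Maclaurin series of the inner function into that of the outer and collect terms.
[z^0] = 1;  [z^1] = 2;  [z^2] = 2;  [z^3] = -4/3.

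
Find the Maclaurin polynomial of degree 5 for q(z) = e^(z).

Differentiate repeatedly and evaluate at the center.
q(0) = 1
q′(0) = 1
q′′(0) = 1
q′′′(0) = 1
q^(4)(0) = 1
q^(5)(0) = 1
Then c_k = q^(k)(0)/k! gives each Taylor coefficient.

z^5/120 + z^4/24 + z^3/6 + z^2/2 + z + 1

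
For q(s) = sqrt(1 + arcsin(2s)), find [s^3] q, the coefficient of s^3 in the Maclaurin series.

7/6

Plug the Maclaurin series of the inner function into that of the outer and collect terms.
[s^0] = 1;  [s^1] = 1;  [s^2] = -1/2;  [s^3] = 7/6.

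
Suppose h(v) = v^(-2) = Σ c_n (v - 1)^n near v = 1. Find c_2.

3

h(1) = 1
h′(1) = -2
h′′(1) = 6
Dividing each by k! gives the coefficients c_0, ..., c_2.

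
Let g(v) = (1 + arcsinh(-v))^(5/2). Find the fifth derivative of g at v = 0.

-165/32

Compose series: expand the inner function first, then feed it into the outer expansion.
The coefficient of v^5 in the expansion is -11/256, so g^(5)(0) = 5! * (-11/256) = -165/32.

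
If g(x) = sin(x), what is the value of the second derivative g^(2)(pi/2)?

-1

From the series, [(x - pi/2)^2] g = -1/2; multiply by 2! = 2 to get -1.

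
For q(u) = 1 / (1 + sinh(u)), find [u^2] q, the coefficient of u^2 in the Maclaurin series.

1

Write 1/(1+u) = 1 - u + u^2 - u^3 + ... and substitute the series for u.
q(0) = 1
q′(0) = -1
q′′(0) = 2
The Taylor polynomial is Σ q^(k)(0)/k! · u^k.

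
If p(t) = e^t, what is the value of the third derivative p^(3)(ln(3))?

The coefficient of (t - ln(3))^3 in the expansion is 1/2, so p′′′(ln(3)) = 3! * (1/2) = 3.

3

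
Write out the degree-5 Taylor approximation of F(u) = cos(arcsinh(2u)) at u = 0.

Plug the Maclaurin series of the inner function into that of the outer and collect terms.
[u^0] = 1;  [u^1] = 0;  [u^2] = -2;  [u^3] = 0;  [u^4] = 10/3;  [u^5] = 0.

10*u^4/3 - 2*u^2 + 1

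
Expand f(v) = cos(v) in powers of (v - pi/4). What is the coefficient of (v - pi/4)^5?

-sqrt(2)/240

[(v - pi/4)^0] = sqrt(2)/2;  [(v - pi/4)^1] = -sqrt(2)/2;  [(v - pi/4)^2] = -sqrt(2)/4;  [(v - pi/4)^3] = sqrt(2)/12;  [(v - pi/4)^4] = sqrt(2)/48;  [(v - pi/4)^5] = -sqrt(2)/240.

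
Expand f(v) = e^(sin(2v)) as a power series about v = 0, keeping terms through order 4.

Let u equal the inner series; expand the outer function in u and truncate.
f(0) = 1
f′(0) = 2
f′′(0) = 4
f′′′(0) = 0
f^(4)(0) = -48

-2*v^4 + 2*v^2 + 2*v + 1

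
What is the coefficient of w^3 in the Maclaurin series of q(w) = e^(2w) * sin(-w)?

Take the Cauchy product of the two expansions.
q(0) = 0
q′(0) = -1
q′′(0) = -4
q′′′(0) = -11
So c_3 = q′′′(0)/3! = -11/6.

-11/6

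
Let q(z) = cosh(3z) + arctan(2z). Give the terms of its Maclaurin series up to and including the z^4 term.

27*z^4/8 - 8*z^3/3 + 9*z^2/2 + 2*z + 1

Expand each term separately and add.
q(0) = 1
q′(0) = 2
q′′(0) = 9
q′′′(0) = -16
q^(4)(0) = 81
The Taylor polynomial is Σ q^(k)(0)/k! · z^k.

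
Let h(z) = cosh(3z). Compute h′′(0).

9

Compute the successive derivatives at the expansion point and divide by k!.
From the series, [z^2] h = 9/2; multiply by 2! = 2 to get 9.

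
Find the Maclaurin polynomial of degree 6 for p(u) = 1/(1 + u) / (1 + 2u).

127*u^6 - 63*u^5 + 31*u^4 - 15*u^3 + 7*u^2 - 3*u + 1

Expand each factor separately, then convolve coefficients.
p(0) = 1
p′(0) = -3
p′′(0) = 14
p′′′(0) = -90
p^(4)(0) = 744
p^(5)(0) = -7560
p^(6)(0) = 91440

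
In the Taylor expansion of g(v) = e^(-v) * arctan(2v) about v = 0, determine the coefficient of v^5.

Multiply the two series term by term and collect like powers.
g(0) = 0
g′(0) = 2
g′′(0) = -4
g′′′(0) = -10
g^(4)(0) = 56
g^(5)(0) = 618
The Taylor polynomial is Σ g^(k)(0)/k! · v^k.

103/20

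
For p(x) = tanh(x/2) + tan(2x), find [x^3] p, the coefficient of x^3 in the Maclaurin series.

Combine the two series term by term.
p(0) = 0
p′(0) = 5/2
p′′(0) = 0
p′′′(0) = 63/4
So c_3 = p′′′(0)/3! = 21/8.

21/8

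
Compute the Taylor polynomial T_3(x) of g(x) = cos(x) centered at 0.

1 - x^2/2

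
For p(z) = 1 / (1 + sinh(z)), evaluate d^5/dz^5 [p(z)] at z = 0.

Use the geometric series for the reciprocal, then substitute.
The coefficient of z^5 in the expansion is -181/120, so p^(5)(0) = 5! * (-181/120) = -181.

-181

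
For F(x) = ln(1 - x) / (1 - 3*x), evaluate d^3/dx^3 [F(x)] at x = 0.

-65

Expand 1/(denominator) as a geometric series and multiply by the numerator's series.
The coefficient of x^3 in the expansion is -65/6, so F′′′(0) = 3! * (-65/6) = -65.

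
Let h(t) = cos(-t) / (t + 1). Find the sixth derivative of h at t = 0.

Multiply the numerator's expansion by the denominator's geometric series.
The coefficient of t^6 in the expansion is 389/720, so h^(6)(0) = 6! * (389/720) = 389.

389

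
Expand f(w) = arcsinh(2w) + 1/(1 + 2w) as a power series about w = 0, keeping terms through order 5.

Add the two expansions coefficient-wise.
f(0) = 1
f′(0) = 0
f′′(0) = 8
f′′′(0) = -56
f^(4)(0) = 384
f^(5)(0) = -3552
Then c_k = f^(k)(0)/k! gives each Taylor coefficient.

-148*w^5/5 + 16*w^4 - 28*w^3/3 + 4*w^2 + 1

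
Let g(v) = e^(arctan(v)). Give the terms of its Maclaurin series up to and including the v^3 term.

Substitute the inner expansion into the outer series and collect powers.
g(0) = 1
g′(0) = 1
g′′(0) = 1
g′′′(0) = -1
The Taylor polynomial is Σ g^(k)(0)/k! · v^k.

-v^3/6 + v^2/2 + v + 1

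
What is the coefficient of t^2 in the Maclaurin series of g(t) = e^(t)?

Use the known series and substitute for the argument.
So c_2 = g′′(0)/2! = 1/2.

1/2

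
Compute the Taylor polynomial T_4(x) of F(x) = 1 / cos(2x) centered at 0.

Write the quotient as an unknown series and match coefficients against numerator = denominator · series.
F(0) = 1
F′(0) = 0
F′′(0) = 4
F′′′(0) = 0
F^(4)(0) = 80
Dividing each by k! gives the coefficients c_0, ..., c_4.

10*x^4/3 + 2*x^2 + 1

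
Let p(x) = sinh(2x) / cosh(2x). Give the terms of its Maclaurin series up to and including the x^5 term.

64*x^5/15 - 8*x^3/3 + 2*x

Divide the numerator series by the denominator series (power-series long division).
[x^0] = 0;  [x^1] = 2;  [x^2] = 0;  [x^3] = -8/3;  [x^4] = 0;  [x^5] = 64/15.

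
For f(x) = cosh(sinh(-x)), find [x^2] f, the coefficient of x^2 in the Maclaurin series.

1/2

Let u equal the inner series; expand the outer function in u and truncate.
[x^0] = 1;  [x^1] = 0;  [x^2] = 1/2.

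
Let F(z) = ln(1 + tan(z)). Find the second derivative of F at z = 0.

-1

Compose series: expand the inner function first, then feed it into the outer expansion.
From the series, [z^2] F = -1/2; multiply by 2! = 2 to get -1.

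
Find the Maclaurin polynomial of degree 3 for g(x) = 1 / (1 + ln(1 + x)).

Expand as Σ (-1)^k u^k with u equal to the inner function's series.
[x^0] = 1;  [x^1] = -1;  [x^2] = 3/2;  [x^3] = -7/3.

-7*x^3/3 + 3*x^2/2 - x + 1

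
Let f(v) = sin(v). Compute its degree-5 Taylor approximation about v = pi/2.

(v - pi/2)^4/24 - (v - pi/2)^2/2 + 1

f(pi/2) = 1
f′(pi/2) = 0
f′′(pi/2) = -1
f′′′(pi/2) = 0
f^(4)(pi/2) = 1
f^(5)(pi/2) = 0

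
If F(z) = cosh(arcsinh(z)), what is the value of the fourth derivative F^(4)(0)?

-3

Let u equal the inner series; expand the outer function in u and truncate.
The coefficient of z^4 in the expansion is -1/8, so F^(4)(0) = 4! * (-1/8) = -3.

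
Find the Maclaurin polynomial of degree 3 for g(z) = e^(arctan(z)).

-z^3/6 + z^2/2 + z + 1

Plug the Maclaurin series of the inner function into that of the outer and collect terms.
g(0) = 1
g′(0) = 1
g′′(0) = 1
g′′′(0) = -1
Then c_k = g^(k)(0)/k! gives each Taylor coefficient.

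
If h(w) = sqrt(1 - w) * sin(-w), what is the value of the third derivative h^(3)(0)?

Write out both Maclaurin series and multiply, keeping only the needed powers.
From the series, [w^3] h = 7/24; multiply by 3! = 6 to get 7/4.

7/4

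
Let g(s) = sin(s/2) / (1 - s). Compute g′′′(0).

Expand each factor separately, then convolve coefficients.
From the series, [s^3] g = 23/48; multiply by 3! = 6 to get 23/8.

23/8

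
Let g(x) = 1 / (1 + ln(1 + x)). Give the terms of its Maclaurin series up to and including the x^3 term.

Write 1/(1+u) = 1 - u + u^2 - u^3 + ... and substitute the series for u.
[x^0] = 1;  [x^1] = -1;  [x^2] = 3/2;  [x^3] = -7/3.

-7*x^3/3 + 3*x^2/2 - x + 1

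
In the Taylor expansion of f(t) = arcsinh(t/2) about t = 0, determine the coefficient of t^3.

-1/48

Apply the Taylor formula c_k = f^(k)(a)/k!.
So c_3 = f′′′(0)/3! = -1/48.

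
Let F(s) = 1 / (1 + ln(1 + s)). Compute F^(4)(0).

88

Write 1/(1+u) = 1 - u + u^2 - u^3 + ... and substitute the series for u.
The coefficient of s^4 in the expansion is 11/3, so F^(4)(0) = 4! * (11/3) = 88.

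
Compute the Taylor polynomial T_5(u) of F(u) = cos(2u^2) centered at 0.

Compute the successive derivatives at the expansion point and divide by k!.

1 - 2*u^4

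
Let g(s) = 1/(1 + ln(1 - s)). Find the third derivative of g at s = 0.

14

Let u equal the inner series; expand the outer function in u and truncate.
The coefficient of s^3 in the expansion is 7/3, so g′′′(0) = 3! * (7/3) = 14.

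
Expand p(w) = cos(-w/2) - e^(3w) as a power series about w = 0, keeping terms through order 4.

Combine the two series term by term.
p(0) = 0
p′(0) = -3
p′′(0) = -37/4
p′′′(0) = -27
p^(4)(0) = -1295/16
Then c_k = p^(k)(0)/k! gives each Taylor coefficient.

-1295*w^4/384 - 9*w^3/2 - 37*w^2/8 - 3*w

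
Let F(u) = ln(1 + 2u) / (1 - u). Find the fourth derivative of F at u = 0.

-32

Multiply the two series term by term and collect like powers.
From the series, [u^4] F = -4/3; multiply by 4! = 24 to get -32.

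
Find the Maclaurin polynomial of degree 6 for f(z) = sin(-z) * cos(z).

-2*z^5/15 + 2*z^3/3 - z

Expand each factor separately, then convolve coefficients.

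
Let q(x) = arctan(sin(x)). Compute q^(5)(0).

Plug the Maclaurin series of the inner function into that of the outer and collect terms.
The coefficient of x^5 in the expansion is 3/8, so q^(5)(0) = 5! * (3/8) = 45.

45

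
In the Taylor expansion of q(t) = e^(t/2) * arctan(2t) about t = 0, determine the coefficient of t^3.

Write out both Maclaurin series and multiply, keeping only the needed powers.

-29/12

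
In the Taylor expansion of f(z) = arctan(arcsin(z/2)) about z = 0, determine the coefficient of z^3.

Let u equal the inner series; expand the outer function in u and truncate.
f(0) = 0
f′(0) = 1/2
f′′(0) = 0
f′′′(0) = -1/8
Dividing each by k! gives the coefficients c_0, ..., c_3.

-1/48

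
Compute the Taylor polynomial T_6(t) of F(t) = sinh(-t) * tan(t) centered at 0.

-71*t^6/360 - t^4/2 - t^2

Write out both Maclaurin series and multiply, keeping only the needed powers.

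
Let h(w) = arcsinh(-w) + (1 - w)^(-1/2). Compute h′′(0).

3/4

Add the two expansions coefficient-wise.
From the series, [w^2] h = 3/8; multiply by 2! = 2 to get 3/4.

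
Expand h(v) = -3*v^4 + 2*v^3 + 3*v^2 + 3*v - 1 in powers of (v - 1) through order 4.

Apply the Taylor formula c_k = f^(k)(a)/k!.
h(1) = 4
h′(1) = 3
h′′(1) = -18
h′′′(1) = -60
h^(4)(1) = -72
The Taylor polynomial is Σ h^(k)(1)/k! · (v - 1)^k.

-3*(v - 1)^4 - 10*(v - 1)^3 - 9*(v - 1)^2 + 3*(v - 1) + 4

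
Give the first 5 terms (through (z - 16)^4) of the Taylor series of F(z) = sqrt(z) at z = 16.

F(16) = 4
F′(16) = 1/8
F′′(16) = -1/256
F′′′(16) = 3/8192
F^(4)(16) = -15/262144

-5*(z - 16)^4/2097152 + (z - 16)^3/16384 - (z - 16)^2/512 + (z - 16)/8 + 4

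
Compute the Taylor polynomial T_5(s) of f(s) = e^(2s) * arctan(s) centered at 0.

s^5/5 + 2*s^4/3 + 5*s^3/3 + 2*s^2 + s

Multiply the two series term by term and collect like powers.
[s^0] = 0;  [s^1] = 1;  [s^2] = 2;  [s^3] = 5/3;  [s^4] = 2/3;  [s^5] = 1/5.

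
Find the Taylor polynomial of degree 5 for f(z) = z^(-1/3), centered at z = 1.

-91*(z - 1)^5/729 + 35*(z - 1)^4/243 - 14*(z - 1)^3/81 + 2*(z - 1)^2/9 - (z - 1)/3 + 1

Compute the successive derivatives at the expansion point and divide by k!.
f(1) = 1
f′(1) = -1/3
f′′(1) = 4/9
f′′′(1) = -28/27
f^(4)(1) = 280/81
f^(5)(1) = -3640/243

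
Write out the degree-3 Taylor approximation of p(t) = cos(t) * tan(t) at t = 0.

-t^3/6 + t

Write out both Maclaurin series and multiply, keeping only the needed powers.
[t^0] = 0;  [t^1] = 1;  [t^2] = 0;  [t^3] = -1/6.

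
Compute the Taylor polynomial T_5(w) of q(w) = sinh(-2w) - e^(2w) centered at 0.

Expand each term separately and add.
q(0) = -1
q′(0) = -4
q′′(0) = -4
q′′′(0) = -16
q^(4)(0) = -16
q^(5)(0) = -64

-8*w^5/15 - 2*w^4/3 - 8*w^3/3 - 2*w^2 - 4*w - 1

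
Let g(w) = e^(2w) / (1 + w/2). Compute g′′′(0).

17/4

Multiply the two series term by term and collect like powers.
The coefficient of w^3 in the expansion is 17/24, so g′′′(0) = 3! * (17/24) = 17/4.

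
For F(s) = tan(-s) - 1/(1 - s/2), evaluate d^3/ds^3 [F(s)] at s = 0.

-11/4

Add the two expansions coefficient-wise.
The coefficient of s^3 in the expansion is -11/24, so F′′′(0) = 3! * (-11/24) = -11/4.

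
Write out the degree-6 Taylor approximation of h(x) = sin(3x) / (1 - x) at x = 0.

21*x^6/40 + 21*x^5/40 - 3*x^4/2 - 3*x^3/2 + 3*x^2 + 3*x

Write out both Maclaurin series and multiply, keeping only the needed powers.
h(0) = 0
h′(0) = 3
h′′(0) = 6
h′′′(0) = -9
h^(4)(0) = -36
h^(5)(0) = 63
h^(6)(0) = 378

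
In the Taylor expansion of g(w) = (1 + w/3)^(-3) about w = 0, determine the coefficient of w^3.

-10/27

Use the known series and substitute for the argument.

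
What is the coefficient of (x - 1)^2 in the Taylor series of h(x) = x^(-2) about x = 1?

3

Compute the successive derivatives at the expansion point and divide by k!.
h(1) = 1
h′(1) = -2
h′′(1) = 6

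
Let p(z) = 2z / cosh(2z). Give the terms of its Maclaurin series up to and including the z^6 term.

Divide the numerator series by the denominator series (power-series long division).
p(0) = 0
p′(0) = 2
p′′(0) = 0
p′′′(0) = -24
p^(4)(0) = 0
p^(5)(0) = 800
p^(6)(0) = 0

20*z^5/3 - 4*z^3 + 2*z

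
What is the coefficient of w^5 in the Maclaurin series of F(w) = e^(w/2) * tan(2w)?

Write out both Maclaurin series and multiply, keeping only the needed powers.
[w^0] = 0;  [w^1] = 2;  [w^2] = 1;  [w^3] = 35/12;  [w^4] = 11/8;  [w^5] = 4421/960.

4421/960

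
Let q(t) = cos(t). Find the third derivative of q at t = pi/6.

1/2

Use the known series and substitute for the argument.
From the series, [(t - pi/6)^3] q = 1/12; multiply by 3! = 6 to get 1/2.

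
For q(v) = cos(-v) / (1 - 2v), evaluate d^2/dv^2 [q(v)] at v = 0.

7

Expand each factor separately, then convolve coefficients.
From the series, [v^2] q = 7/2; multiply by 2! = 2 to get 7.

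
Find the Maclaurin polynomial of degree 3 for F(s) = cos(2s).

1 - 2*s^2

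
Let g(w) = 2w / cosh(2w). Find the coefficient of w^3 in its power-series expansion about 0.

-4

Invert the denominator's series and multiply.
[w^0] = 0;  [w^1] = 2;  [w^2] = 0;  [w^3] = -4.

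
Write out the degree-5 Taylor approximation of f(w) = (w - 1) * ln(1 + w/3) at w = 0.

Shift and add copies of the series according to the polynomial's terms.
f(0) = 0
f′(0) = -1/3
f′′(0) = 7/9
f′′′(0) = -11/27
f^(4)(0) = 10/27
f^(5)(0) = -38/81

-19*w^5/4860 + 5*w^4/324 - 11*w^3/162 + 7*w^2/18 - w/3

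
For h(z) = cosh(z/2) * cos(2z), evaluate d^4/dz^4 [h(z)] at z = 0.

161/16

Expand each factor separately, then convolve coefficients.
The coefficient of z^4 in the expansion is 161/384, so h^(4)(0) = 4! * (161/384) = 161/16.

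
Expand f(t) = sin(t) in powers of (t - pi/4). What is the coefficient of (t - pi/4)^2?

[(t - pi/4)^0] = sqrt(2)/2;  [(t - pi/4)^1] = sqrt(2)/2;  [(t - pi/4)^2] = -sqrt(2)/4.

-sqrt(2)/4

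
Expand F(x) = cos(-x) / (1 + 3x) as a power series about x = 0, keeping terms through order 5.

-1837*x^5/8 + 1837*x^4/24 - 51*x^3/2 + 17*x^2/2 - 3*x + 1

Write out both Maclaurin series and multiply, keeping only the needed powers.
F(0) = 1
F′(0) = -3
F′′(0) = 17
F′′′(0) = -153
F^(4)(0) = 1837
F^(5)(0) = -27555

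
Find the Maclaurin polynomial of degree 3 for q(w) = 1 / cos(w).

w^2/2 + 1

Divide the numerator series by the denominator series (power-series long division).
[w^0] = 1;  [w^1] = 0;  [w^2] = 1/2;  [w^3] = 0.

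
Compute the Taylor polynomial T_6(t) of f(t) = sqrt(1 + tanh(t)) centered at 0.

Compose series: expand the inner function first, then feed it into the outer expansion.
f(0) = 1
f′(0) = 1/2
f′′(0) = -1/4
f′′′(0) = -5/8
f^(4)(0) = 17/16
f^(5)(0) = 121/32
f^(6)(0) = -721/64
The Taylor polynomial is Σ f^(k)(0)/k! · t^k.

-721*t^6/46080 + 121*t^5/3840 + 17*t^4/384 - 5*t^3/48 - t^2/8 + t/2 + 1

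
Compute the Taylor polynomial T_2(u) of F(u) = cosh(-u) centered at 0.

F(0) = 1
F′(0) = 0
F′′(0) = 1

u^2/2 + 1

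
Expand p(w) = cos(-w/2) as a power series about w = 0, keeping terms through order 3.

1 - w^2/8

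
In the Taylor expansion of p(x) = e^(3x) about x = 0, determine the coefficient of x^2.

c_2 = p′′(0)/2! = 9/2.

9/2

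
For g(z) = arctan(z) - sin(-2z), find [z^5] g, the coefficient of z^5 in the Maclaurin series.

Expand each term separately and add.
g(0) = 0
g′(0) = 3
g′′(0) = 0
g′′′(0) = -10
g^(4)(0) = 0
g^(5)(0) = 56
The Taylor polynomial is Σ g^(k)(0)/k! · z^k.

7/15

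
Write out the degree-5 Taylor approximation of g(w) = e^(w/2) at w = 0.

g(0) = 1
g′(0) = 1/2
g′′(0) = 1/4
g′′′(0) = 1/8
g^(4)(0) = 1/16
g^(5)(0) = 1/32

w^5/3840 + w^4/384 + w^3/48 + w^2/8 + w/2 + 1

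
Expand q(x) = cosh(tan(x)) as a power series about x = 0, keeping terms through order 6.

Let u equal the inner series; expand the outer function in u and truncate.
[x^0] = 1;  [x^1] = 0;  [x^2] = 1/2;  [x^3] = 0;  [x^4] = 3/8;  [x^5] = 0;  [x^6] = 59/240.

59*x^6/240 + 3*x^4/8 + x^2/2 + 1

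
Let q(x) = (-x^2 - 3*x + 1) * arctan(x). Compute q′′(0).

-6

Shift and add copies of the series according to the polynomial's terms.
The coefficient of x^2 in the expansion is -3, so q′′(0) = 2! * (-3) = -6.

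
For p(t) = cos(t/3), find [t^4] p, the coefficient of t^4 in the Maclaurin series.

1/1944

Compute the successive derivatives at the expansion point and divide by k!.
p(0) = 1
p′(0) = 0
p′′(0) = -1/9
p′′′(0) = 0
p^(4)(0) = 1/81
So c_4 = p^(4)(0)/4! = 1/1944.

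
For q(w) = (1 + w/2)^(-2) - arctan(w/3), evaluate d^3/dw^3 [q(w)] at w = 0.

Expand each term separately and add.
The coefficient of w^3 in the expansion is -79/162, so q′′′(0) = 3! * (-79/162) = -79/27.

-79/27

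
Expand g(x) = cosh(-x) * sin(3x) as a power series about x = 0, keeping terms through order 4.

-3*x^3 + 3*x

Multiply the two series term by term and collect like powers.
g(0) = 0
g′(0) = 3
g′′(0) = 0
g′′′(0) = -18
g^(4)(0) = 0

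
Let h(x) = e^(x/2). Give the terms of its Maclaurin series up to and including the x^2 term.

x^2/8 + x/2 + 1

[x^0] = 1;  [x^1] = 1/2;  [x^2] = 1/8.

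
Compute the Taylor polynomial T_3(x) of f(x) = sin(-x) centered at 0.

[x^0] = 0;  [x^1] = -1;  [x^2] = 0;  [x^3] = 1/6.

x^3/6 - x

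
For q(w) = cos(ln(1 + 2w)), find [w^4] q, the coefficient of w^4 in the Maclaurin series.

-20/3

Compose series: expand the inner function first, then feed it into the outer expansion.
q(0) = 1
q′(0) = 0
q′′(0) = -4
q′′′(0) = 24
q^(4)(0) = -160
Then c_k = q^(k)(0)/k! gives each Taylor coefficient.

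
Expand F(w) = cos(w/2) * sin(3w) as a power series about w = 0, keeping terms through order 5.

Write out both Maclaurin series and multiply, keeping only the needed powers.
[w^0] = 0;  [w^1] = 3;  [w^2] = 0;  [w^3] = -39/8;  [w^4] = 0;  [w^5] = 1661/640.

1661*w^5/640 - 39*w^3/8 + 3*w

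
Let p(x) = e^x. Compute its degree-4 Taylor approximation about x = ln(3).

Apply the Taylor formula c_k = f^(k)(a)/k!.
p(ln(3)) = 3
p′(ln(3)) = 3
p′′(ln(3)) = 3
p′′′(ln(3)) = 3
p^(4)(ln(3)) = 3

(x - ln(3))^4/8 + (x - ln(3))^3/2 + 3*(x - ln(3))^2/2 + 3*(x - ln(3)) + 3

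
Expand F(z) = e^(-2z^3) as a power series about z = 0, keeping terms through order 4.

F(0) = 1
F′(0) = 0
F′′(0) = 0
F′′′(0) = -12
F^(4)(0) = 0
Then c_k = F^(k)(0)/k! gives each Taylor coefficient.

1 - 2*z^3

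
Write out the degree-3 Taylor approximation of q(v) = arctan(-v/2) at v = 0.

[v^0] = 0;  [v^1] = -1/2;  [v^2] = 0;  [v^3] = 1/24.

v^3/24 - v/2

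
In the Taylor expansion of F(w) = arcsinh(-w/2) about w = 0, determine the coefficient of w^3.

F(0) = 0
F′(0) = -1/2
F′′(0) = 0
F′′′(0) = 1/8
The Taylor polynomial is Σ F^(k)(0)/k! · w^k.

1/48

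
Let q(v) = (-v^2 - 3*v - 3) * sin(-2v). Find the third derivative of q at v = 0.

-12

Multiply each power in the prefactor through the base expansion.
From the series, [v^3] q = -2; multiply by 3! = 6 to get -12.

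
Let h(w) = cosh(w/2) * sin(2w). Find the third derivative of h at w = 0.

Expand each factor separately, then convolve coefficients.
The coefficient of w^3 in the expansion is -13/12, so h′′′(0) = 3! * (-13/12) = -13/2.

-13/2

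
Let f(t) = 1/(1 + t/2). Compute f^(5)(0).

-15/4

The coefficient of t^5 in the expansion is -1/32, so f^(5)(0) = 5! * (-1/32) = -15/4.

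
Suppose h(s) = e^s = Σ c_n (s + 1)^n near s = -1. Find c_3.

e^(-1)/6

h(-1) = e^(-1)
h′(-1) = e^(-1)
h′′(-1) = e^(-1)
h′′′(-1) = e^(-1)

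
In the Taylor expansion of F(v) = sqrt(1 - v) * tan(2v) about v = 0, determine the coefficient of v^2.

Expand each factor separately, then convolve coefficients.

-1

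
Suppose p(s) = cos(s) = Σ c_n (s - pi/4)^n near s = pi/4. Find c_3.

sqrt(2)/12

Use the known series and substitute for the argument.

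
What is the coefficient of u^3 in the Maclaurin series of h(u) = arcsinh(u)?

c_3 = h′′′(0)/3! = -1/6.

-1/6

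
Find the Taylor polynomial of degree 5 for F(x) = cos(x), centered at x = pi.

Apply the Taylor formula c_k = f^(k)(a)/k!.
F(pi) = -1
F′(pi) = 0
F′′(pi) = 1
F′′′(pi) = 0
F^(4)(pi) = -1
F^(5)(pi) = 0
Dividing each by k! gives the coefficients c_0, ..., c_5.

-(x - pi)^4/24 + (x - pi)^2/2 - 1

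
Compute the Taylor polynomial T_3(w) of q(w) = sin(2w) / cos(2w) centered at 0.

8*w^3/3 + 2*w

Divide the numerator series by the denominator series (power-series long division).
q(0) = 0
q′(0) = 2
q′′(0) = 0
q′′′(0) = 16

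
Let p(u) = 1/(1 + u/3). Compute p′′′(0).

Differentiate repeatedly and evaluate at the center.
The coefficient of u^3 in the expansion is -1/27, so p′′′(0) = 3! * (-1/27) = -2/9.

-2/9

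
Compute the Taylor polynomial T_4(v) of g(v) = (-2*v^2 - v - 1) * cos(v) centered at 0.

23*v^4/24 + v^3/2 - 3*v^2/2 - v - 1

Multiply each power in the prefactor through the base expansion.
g(0) = -1
g′(0) = -1
g′′(0) = -3
g′′′(0) = 3
g^(4)(0) = 23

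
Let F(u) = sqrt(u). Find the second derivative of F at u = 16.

From the series, [(u - 16)^2] F = -1/512; multiply by 2! = 2 to get -1/256.

-1/256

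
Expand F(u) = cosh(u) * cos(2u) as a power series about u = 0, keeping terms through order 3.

1 - 3*u^2/2

Write out both Maclaurin series and multiply, keeping only the needed powers.
F(0) = 1
F′(0) = 0
F′′(0) = -3
F′′′(0) = 0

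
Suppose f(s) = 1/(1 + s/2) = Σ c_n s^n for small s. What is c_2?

f(0) = 1
f′(0) = -1/2
f′′(0) = 1/2
So c_2 = f′′(0)/2! = 1/4.

1/4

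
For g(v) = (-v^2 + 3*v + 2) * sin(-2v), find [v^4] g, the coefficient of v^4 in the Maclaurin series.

Multiply each power in the prefactor through the base expansion.
g(0) = 0
g′(0) = -4
g′′(0) = -12
g′′′(0) = 28
g^(4)(0) = 96
So c_4 = g^(4)(0)/4! = 4.

4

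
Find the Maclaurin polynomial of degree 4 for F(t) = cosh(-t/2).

F(0) = 1
F′(0) = 0
F′′(0) = 1/4
F′′′(0) = 0
F^(4)(0) = 1/16

t^4/384 + t^2/8 + 1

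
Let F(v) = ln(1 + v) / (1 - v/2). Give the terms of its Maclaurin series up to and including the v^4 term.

Take the Cauchy product of the two expansions.
F(0) = 0
F′(0) = 1
F′′(0) = 0
F′′′(0) = 2
F^(4)(0) = -2

-v^4/12 + v^3/3 + v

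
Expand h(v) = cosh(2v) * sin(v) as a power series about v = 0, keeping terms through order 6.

41*v^5/120 + 11*v^3/6 + v

Multiply the two series term by term and collect like powers.
h(0) = 0
h′(0) = 1
h′′(0) = 0
h′′′(0) = 11
h^(4)(0) = 0
h^(5)(0) = 41
h^(6)(0) = 0
Then c_k = h^(k)(0)/k! gives each Taylor coefficient.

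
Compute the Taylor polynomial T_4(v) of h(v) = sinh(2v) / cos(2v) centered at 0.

Divide the numerator series by the denominator series (power-series long division).

16*v^3/3 + 2*v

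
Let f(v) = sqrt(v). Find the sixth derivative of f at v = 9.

-35/419904

Compute the successive derivatives at the expansion point and divide by k!.
The coefficient of (v - 9)^6 in the expansion is -7/60466176, so f^(6)(9) = 6! * (-7/60466176) = -35/419904.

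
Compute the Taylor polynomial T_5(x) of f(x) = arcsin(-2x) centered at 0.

f(0) = 0
f′(0) = -2
f′′(0) = 0
f′′′(0) = -8
f^(4)(0) = 0
f^(5)(0) = -288
Then c_k = f^(k)(0)/k! gives each Taylor coefficient.

-12*x^5/5 - 4*x^3/3 - 2*x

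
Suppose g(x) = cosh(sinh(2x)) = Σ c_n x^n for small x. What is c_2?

2

Compose series: expand the inner function first, then feed it into the outer expansion.
g(0) = 1
g′(0) = 0
g′′(0) = 4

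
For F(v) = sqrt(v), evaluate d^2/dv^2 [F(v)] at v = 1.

The coefficient of (v - 1)^2 in the expansion is -1/8, so F′′(1) = 2! * (-1/8) = -1/4.

-1/4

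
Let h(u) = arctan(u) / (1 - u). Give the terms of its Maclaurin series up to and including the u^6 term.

13*u^6/15 + 13*u^5/15 + 2*u^4/3 + 2*u^3/3 + u^2 + u

Expand 1/(denominator) as a geometric series and multiply by the numerator's series.
h(0) = 0
h′(0) = 1
h′′(0) = 2
h′′′(0) = 4
h^(4)(0) = 16
h^(5)(0) = 104
h^(6)(0) = 624
Dividing each by k! gives the coefficients c_0, ..., c_6.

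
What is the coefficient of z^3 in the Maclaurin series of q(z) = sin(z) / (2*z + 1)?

Expand 1/(denominator) as a geometric series and multiply by the numerator's series.
q(0) = 0
q′(0) = 1
q′′(0) = -4
q′′′(0) = 23
The Taylor polynomial is Σ q^(k)(0)/k! · z^k.

23/6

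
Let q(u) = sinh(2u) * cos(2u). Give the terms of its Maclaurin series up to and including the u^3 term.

-8*u^3/3 + 2*u

Expand each factor separately, then convolve coefficients.
q(0) = 0
q′(0) = 2
q′′(0) = 0
q′′′(0) = -16
Dividing each by k! gives the coefficients c_0, ..., c_3.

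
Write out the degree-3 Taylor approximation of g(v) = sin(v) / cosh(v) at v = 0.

-2*v^3/3 + v

Divide the numerator series by the denominator series (power-series long division).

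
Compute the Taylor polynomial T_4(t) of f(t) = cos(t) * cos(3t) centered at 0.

17*t^4/3 - 5*t^2 + 1

Write out both Maclaurin series and multiply, keeping only the needed powers.
f(0) = 1
f′(0) = 0
f′′(0) = -10
f′′′(0) = 0
f^(4)(0) = 136
Dividing each by k! gives the coefficients c_0, ..., c_4.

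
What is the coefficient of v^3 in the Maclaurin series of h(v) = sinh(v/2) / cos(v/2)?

1/12

Invert the denominator's series and multiply.
h(0) = 0
h′(0) = 1/2
h′′(0) = 0
h′′′(0) = 1/2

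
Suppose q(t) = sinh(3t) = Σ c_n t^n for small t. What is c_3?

9/2

Apply the Taylor formula c_k = f^(k)(a)/k!.
[t^0] = 0;  [t^1] = 3;  [t^2] = 0;  [t^3] = 9/2.
So c_3 = q′′′(0)/3! = 9/2.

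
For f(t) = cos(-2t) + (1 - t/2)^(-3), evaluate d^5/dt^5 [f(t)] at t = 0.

315/4

Combine the two series term by term.
The coefficient of t^5 in the expansion is 21/32, so f^(5)(0) = 5! * (21/32) = 315/4.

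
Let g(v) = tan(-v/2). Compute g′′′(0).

-1/4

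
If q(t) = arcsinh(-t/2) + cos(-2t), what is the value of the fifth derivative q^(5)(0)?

Combine the two series term by term.
The coefficient of t^5 in the expansion is -3/1280, so q^(5)(0) = 5! * (-3/1280) = -9/32.

-9/32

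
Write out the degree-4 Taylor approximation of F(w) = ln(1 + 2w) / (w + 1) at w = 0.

-32*w^4/3 + 20*w^3/3 - 4*w^2 + 2*w

Multiply the numerator's expansion by the denominator's geometric series.
[w^0] = 0;  [w^1] = 2;  [w^2] = -4;  [w^3] = 20/3;  [w^4] = -32/3.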